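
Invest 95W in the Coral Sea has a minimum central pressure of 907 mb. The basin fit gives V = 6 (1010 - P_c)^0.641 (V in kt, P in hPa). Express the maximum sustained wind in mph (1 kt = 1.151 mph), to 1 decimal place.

134.7 mph

ΔP = 1010 − 907 = 103 mb.
V ≈ 6 × 103^0.641 = 6 × 19.509 ≈ 117.052 kt.
117.052 × 1.151 ≈ 134.73 mph → 134.7 mph.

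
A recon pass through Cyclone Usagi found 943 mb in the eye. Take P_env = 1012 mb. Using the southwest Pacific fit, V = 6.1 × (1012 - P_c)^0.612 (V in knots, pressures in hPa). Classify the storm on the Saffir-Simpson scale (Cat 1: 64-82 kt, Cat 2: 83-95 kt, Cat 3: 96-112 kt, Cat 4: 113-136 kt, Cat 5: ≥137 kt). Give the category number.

ΔP = 1012 − 943 = 69 mb.
V ≈ 6.1 × 69^0.612 = 6.1 × 13.35 ≈ 81 kt.
81 kt falls in the Category 1 band.

1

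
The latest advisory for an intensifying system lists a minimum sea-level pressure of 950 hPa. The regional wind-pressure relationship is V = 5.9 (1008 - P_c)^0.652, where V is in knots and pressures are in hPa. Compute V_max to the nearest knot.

ΔP = 1008 − 950 = 58 hPa.
58^0.652 ≈ 14.117.
V ≈ 5.9 × 14.117 ≈ 83.3 kt.

83 kt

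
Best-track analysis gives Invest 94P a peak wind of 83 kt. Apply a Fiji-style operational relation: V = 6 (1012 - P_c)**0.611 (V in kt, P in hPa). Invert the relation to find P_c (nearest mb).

ΔP = (V / 6)^(1/0.611) = (83/6)^1.637.
83/6 = 13.833; 13.833^1.637 ≈ 73.67 mb.
P_c = 1012 − 73.67 = 938.33 ≈ 938 mb.

938 mb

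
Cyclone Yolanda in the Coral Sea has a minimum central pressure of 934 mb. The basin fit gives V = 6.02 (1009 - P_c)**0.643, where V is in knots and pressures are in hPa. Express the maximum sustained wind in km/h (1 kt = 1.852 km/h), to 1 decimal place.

ΔP = 1009 − 934 = 75 mb.
V ≈ 6.02 × 75^0.643 = 6.02 × 16.057 ≈ 96.663 kt.
96.663 × 1.852 ≈ 179.02 km/h → 179.0 km/h.

179.0 km/h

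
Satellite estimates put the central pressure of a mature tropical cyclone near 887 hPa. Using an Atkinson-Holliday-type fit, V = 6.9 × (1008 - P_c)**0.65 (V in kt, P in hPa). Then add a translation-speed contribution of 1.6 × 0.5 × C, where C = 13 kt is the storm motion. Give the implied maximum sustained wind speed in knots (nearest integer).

ΔP = 1008 − 887 = 121 hPa.
121^0.65 ≈ 22.585.
V ≈ 6.9 × 22.585 ≈ 155.8 kt.
Translation term: 1.6 × 0.5 × 13 = 10.4 kt.
Corrected V ≈ 166.2 kt → 166 kt.

166 kt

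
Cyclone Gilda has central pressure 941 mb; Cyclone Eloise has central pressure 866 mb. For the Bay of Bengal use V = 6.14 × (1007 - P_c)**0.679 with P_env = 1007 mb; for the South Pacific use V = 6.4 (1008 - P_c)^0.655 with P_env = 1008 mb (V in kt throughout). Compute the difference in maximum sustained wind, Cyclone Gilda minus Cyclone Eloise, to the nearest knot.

Cyclone Gilda: ΔP = 66; V ≈ 6.14 × 66^0.679 ≈ 105.59 kt.
Cyclone Eloise: ΔP = 142; V ≈ 6.4 × 142^0.655 ≈ 164.41 kt.
Difference ≈ 105.59 − 164.41 = -58.82 → -59 kt.

-59 kt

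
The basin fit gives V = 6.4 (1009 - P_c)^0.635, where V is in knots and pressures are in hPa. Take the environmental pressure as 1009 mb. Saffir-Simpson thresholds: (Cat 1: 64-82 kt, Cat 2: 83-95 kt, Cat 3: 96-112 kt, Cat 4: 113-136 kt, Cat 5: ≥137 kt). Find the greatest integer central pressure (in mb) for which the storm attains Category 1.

Category 1 begins at V = 64 kt.
Required ΔP = (64/6.4)^(1/0.635) = 10.000^1.575 ≈ 37.57 mb.
P_c ≤ 1009 − 37.57 = 971.43, so the highest integer P_c is 971 mb.

971 mb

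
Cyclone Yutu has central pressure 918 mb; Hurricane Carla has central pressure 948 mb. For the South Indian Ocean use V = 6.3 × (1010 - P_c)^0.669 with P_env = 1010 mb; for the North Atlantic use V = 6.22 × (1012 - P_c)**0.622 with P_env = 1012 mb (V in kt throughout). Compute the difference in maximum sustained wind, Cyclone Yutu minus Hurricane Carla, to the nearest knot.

47 kt

Cyclone Yutu: ΔP = 92; V ≈ 6.3 × 92^0.669 ≈ 129.75 kt.
Hurricane Carla: ΔP = 64; V ≈ 6.22 × 64^0.622 ≈ 82.65 kt.
Difference ≈ 129.75 − 82.65 = 47.10 → 47 kt.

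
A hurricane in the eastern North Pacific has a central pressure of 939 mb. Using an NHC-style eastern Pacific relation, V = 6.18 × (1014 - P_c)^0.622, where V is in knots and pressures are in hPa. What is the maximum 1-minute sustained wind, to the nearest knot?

91 kt

ΔP = 1014 − 939 = 75 mb.
75^0.622 ≈ 14.665.
V ≈ 6.18 × 14.665 ≈ 90.6 kt.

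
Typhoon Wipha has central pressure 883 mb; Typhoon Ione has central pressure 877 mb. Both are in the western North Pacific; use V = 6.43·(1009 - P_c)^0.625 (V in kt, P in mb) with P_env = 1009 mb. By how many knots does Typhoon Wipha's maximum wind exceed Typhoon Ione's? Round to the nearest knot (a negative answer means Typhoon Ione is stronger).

Typhoon Wipha: ΔP = 126; V ≈ 6.43 × 126^0.625 ≈ 132.11 kt.
Typhoon Ione: ΔP = 132; V ≈ 6.43 × 132^0.625 ≈ 136.01 kt.
Difference ≈ 132.11 − 136.01 = -3.90 → -4 kt.

-4 kt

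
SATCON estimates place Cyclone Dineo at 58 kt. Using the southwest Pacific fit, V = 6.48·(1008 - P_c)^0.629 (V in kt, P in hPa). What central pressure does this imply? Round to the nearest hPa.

ΔP = (V / 6.48)^(1/0.629) = (58/6.48)^1.590.
58/6.48 = 8.951; 8.951^1.590 ≈ 32.60 hPa.
P_c = 1008 − 32.60 = 975.40 ≈ 975 hPa.

975 hPa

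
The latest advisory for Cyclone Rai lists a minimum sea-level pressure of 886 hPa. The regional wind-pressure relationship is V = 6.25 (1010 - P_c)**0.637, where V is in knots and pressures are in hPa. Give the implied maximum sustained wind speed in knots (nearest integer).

ΔP = 1010 − 886 = 124 hPa.
124^0.637 ≈ 21.553.
V ≈ 6.25 × 21.553 ≈ 134.7 kt.

135 kt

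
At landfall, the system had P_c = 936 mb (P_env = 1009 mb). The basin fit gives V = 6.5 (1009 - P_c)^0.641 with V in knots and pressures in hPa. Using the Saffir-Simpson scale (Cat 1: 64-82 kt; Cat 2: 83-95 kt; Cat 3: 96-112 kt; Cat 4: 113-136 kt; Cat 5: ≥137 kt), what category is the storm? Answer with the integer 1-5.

ΔP = 1009 − 936 = 73 mb.
V ≈ 6.5 × 73^0.641 = 6.5 × 15.65 ≈ 102 kt.
102 kt falls in the Category 3 band.

3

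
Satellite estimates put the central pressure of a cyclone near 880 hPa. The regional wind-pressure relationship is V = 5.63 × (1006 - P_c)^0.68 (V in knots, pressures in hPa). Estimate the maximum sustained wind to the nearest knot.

ΔP = 1006 − 880 = 126 hPa.
126^0.68 ≈ 26.807.
V ≈ 5.63 × 26.807 ≈ 150.9 kt.

151 kt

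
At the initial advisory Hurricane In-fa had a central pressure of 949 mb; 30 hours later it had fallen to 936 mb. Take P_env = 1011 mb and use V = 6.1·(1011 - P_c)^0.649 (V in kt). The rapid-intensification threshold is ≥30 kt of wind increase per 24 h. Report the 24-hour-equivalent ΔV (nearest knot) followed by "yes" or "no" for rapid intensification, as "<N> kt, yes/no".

9 kt, no

V₁: ΔP = 62, V ≈ 6.1 × 62^0.649 ≈ 88.84 kt.
V₂: ΔP = 75, V ≈ 6.1 × 75^0.649 ≈ 100.52 kt.
ΔV over 30 h = 11.68 kt → 24 h equivalent = 11.68 × 24/30 ≈ 9.34 kt.
9 kt < 30 kt ⇒ not rapid intensification.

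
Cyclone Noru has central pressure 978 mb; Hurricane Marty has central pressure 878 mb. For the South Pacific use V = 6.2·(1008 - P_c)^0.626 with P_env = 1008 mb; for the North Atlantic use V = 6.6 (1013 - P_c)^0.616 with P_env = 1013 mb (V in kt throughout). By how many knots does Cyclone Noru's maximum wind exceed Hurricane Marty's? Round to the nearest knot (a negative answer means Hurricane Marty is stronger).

Cyclone Noru: ΔP = 30; V ≈ 6.2 × 30^0.626 ≈ 52.13 kt.
Hurricane Marty: ΔP = 135; V ≈ 6.6 × 135^0.616 ≈ 135.47 kt.
Difference ≈ 52.13 − 135.47 = -83.34 → -83 kt.

-83 kt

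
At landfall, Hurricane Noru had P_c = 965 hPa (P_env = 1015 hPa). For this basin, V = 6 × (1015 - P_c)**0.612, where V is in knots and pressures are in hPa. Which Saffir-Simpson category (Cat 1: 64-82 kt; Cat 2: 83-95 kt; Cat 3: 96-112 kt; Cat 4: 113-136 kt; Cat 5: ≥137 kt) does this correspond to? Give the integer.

ΔP = 1015 − 965 = 50 hPa.
V ≈ 6 × 50^0.612 = 6 × 10.96 ≈ 66 kt.
66 kt falls in the Category 1 band.

1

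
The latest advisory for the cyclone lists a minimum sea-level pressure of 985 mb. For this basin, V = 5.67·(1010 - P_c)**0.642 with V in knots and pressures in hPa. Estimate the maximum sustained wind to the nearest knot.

45 kt

ΔP = 1010 − 985 = 25 mb.
25^0.642 ≈ 7.897.
V ≈ 5.67 × 7.897 ≈ 44.8 kt.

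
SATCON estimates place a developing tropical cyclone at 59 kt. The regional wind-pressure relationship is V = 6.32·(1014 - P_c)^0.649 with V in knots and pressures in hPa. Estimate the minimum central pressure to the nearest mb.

983 mb

ΔP = (V / 6.32)^(1/0.649) = (59/6.32)^1.541.
59/6.32 = 9.335; 9.335^1.541 ≈ 31.25 mb.
P_c = 1014 − 31.25 = 982.75 ≈ 983 mb.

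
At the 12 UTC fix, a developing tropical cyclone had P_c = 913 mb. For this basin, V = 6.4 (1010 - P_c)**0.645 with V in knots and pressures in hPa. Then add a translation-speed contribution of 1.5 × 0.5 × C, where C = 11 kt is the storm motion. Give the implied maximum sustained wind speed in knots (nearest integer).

131 kt

ΔP = 1010 − 913 = 97 mb.
97^0.645 ≈ 19.119.
V ≈ 6.4 × 19.119 ≈ 122.4 kt.
Translation term: 1.5 × 0.5 × 11 = 8.25 kt.
Corrected V ≈ 130.65 kt → 131 kt.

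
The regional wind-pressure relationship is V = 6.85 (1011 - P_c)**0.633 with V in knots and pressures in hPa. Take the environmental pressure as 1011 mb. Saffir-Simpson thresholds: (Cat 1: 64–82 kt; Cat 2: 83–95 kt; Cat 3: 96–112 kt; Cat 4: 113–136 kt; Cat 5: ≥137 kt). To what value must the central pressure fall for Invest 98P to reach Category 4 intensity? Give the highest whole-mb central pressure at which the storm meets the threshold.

927 mb

Category 4 begins at V = 113 kt.
Required ΔP = (113/6.85)^(1/0.633) = 16.496^1.580 ≈ 83.79 mb.
P_c ≤ 1011 − 83.79 = 927.21, so the highest integer P_c is 927 mb.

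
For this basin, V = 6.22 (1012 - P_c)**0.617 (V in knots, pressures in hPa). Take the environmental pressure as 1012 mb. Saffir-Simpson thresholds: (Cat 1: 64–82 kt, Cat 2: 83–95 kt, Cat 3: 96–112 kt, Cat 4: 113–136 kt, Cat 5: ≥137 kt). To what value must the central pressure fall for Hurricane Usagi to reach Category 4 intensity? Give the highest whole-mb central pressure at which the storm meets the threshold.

902 mb

Category 4 begins at V = 113 kt.
Required ΔP = (113/6.22)^(1/0.617) = 18.167^1.621 ≈ 109.90 mb.
P_c ≤ 1012 − 109.90 = 902.10, so the highest integer P_c is 902 mb.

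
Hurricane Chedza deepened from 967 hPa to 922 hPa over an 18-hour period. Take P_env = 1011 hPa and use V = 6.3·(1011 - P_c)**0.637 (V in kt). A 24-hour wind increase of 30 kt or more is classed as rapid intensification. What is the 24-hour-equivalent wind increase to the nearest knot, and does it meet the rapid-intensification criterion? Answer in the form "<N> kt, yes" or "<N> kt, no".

V₁: ΔP = 44, V ≈ 6.3 × 44^0.637 ≈ 70.18 kt.
V₂: ΔP = 89, V ≈ 6.3 × 89^0.637 ≈ 109.93 kt.
ΔV over 18 h = 39.75 kt → 24 h equivalent = 39.75 × 24/18 ≈ 53.00 kt.
53 kt ≥ 30 kt ⇒ rapid intensification.

53 kt, yes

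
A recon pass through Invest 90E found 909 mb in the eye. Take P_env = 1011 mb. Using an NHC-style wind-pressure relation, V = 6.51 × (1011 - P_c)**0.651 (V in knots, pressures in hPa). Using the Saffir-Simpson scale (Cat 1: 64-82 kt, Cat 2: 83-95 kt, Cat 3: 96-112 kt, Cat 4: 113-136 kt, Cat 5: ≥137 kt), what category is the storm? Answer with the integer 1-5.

ΔP = 1011 − 909 = 102 mb.
V ≈ 6.51 × 102^0.651 = 6.51 × 20.30 ≈ 132 kt.
132 kt falls in the Category 4 band.

4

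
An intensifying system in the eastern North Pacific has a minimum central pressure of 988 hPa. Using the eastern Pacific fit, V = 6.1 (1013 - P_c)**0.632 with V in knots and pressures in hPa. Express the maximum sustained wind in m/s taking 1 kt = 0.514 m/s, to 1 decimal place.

24.0 m/s

ΔP = 1013 − 988 = 25 hPa.
V ≈ 6.1 × 25^0.632 = 6.1 × 7.647 ≈ 46.647 kt.
46.647 × 0.514 ≈ 23.98 m/s → 24.0 m/s.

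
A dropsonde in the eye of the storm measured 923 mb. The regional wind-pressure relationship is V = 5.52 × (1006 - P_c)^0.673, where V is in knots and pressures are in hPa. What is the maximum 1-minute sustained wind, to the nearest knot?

108 kt

ΔP = 1006 − 923 = 83 mb.
83^0.673 ≈ 19.568.
V ≈ 5.52 × 19.568 ≈ 108.0 kt.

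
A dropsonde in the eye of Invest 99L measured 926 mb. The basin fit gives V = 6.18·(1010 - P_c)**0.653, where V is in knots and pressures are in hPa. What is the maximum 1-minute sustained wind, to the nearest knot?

112 kt

ΔP = 1010 − 926 = 84 mb.
84^0.653 ≈ 18.053.
V ≈ 6.18 × 18.053 ≈ 111.6 kt.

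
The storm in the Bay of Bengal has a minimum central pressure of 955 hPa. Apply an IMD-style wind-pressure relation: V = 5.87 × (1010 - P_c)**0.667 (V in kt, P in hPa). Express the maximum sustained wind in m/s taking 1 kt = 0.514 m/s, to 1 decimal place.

ΔP = 1010 − 955 = 55 hPa.
V ≈ 5.87 × 55^0.667 = 5.87 × 14.482 ≈ 85.008 kt.
85.008 × 0.514 ≈ 43.69 m/s → 43.7 m/s.

43.7 m/s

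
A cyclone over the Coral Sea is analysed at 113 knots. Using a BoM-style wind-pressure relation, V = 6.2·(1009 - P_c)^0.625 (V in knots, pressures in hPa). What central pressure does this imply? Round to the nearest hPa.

ΔP = (V / 6.2)^(1/0.625) = (113/6.2)^1.600.
113/6.2 = 18.226; 18.226^1.600 ≈ 104.02 hPa.
P_c = 1009 − 104.02 = 904.98 ≈ 905 hPa.

905 hPa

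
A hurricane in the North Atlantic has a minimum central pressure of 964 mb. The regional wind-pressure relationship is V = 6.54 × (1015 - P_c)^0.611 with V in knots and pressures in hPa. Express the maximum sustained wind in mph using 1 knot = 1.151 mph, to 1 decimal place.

ΔP = 1015 − 964 = 51 mb.
V ≈ 6.54 × 51^0.611 = 6.54 × 11.049 ≈ 72.261 kt.
72.261 × 1.151 ≈ 83.17 mph → 83.2 mph.

83.2 mph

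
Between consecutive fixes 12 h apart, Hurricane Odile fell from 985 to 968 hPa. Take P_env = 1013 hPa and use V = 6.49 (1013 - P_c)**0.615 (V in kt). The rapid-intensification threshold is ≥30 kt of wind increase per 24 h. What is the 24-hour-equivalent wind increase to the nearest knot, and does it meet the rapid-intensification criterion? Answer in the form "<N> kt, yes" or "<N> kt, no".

V₁: ΔP = 28, V ≈ 6.49 × 28^0.615 ≈ 50.38 kt.
V₂: ΔP = 45, V ≈ 6.49 × 45^0.615 ≈ 67.45 kt.
ΔV over 12 h = 17.07 kt → 24 h equivalent = 17.07 × 24/12 ≈ 34.14 kt.
34 kt ≥ 30 kt ⇒ rapid intensification.

34 kt, yes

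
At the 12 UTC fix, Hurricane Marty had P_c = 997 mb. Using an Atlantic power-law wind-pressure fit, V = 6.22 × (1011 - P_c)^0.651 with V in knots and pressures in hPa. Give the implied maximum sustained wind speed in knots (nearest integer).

35 kt

ΔP = 1011 − 997 = 14 mb.
14^0.651 ≈ 5.574.
V ≈ 6.22 × 5.574 ≈ 34.7 kt.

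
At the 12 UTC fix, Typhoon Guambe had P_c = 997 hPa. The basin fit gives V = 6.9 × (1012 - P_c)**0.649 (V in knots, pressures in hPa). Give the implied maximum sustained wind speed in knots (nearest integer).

40 kt

ΔP = 1012 − 997 = 15 hPa.
15^0.649 ≈ 5.798.
V ≈ 6.9 × 5.798 ≈ 40.0 kt.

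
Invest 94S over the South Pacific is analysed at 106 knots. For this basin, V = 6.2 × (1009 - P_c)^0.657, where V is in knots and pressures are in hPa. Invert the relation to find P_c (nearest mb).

934 mb

ΔP = (V / 6.2)^(1/0.657) = (106/6.2)^1.522.
106/6.2 = 17.097; 17.097^1.522 ≈ 75.26 mb.
P_c = 1009 − 75.26 = 933.74 ≈ 934 mb.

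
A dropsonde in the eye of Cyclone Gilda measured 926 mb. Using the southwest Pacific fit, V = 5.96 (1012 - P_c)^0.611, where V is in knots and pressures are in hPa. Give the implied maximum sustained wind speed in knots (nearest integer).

91 kt

ΔP = 1012 − 926 = 86 mb.
86^0.611 ≈ 15.205.
V ≈ 5.96 × 15.205 ≈ 90.6 kt.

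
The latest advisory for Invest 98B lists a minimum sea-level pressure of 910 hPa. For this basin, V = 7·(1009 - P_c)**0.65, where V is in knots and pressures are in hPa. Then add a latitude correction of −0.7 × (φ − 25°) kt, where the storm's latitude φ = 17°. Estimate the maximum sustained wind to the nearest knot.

ΔP = 1009 − 910 = 99 hPa.
99^0.65 ≈ 19.823.
V ≈ 7 × 19.823 ≈ 138.8 kt.
Latitude correction: −0.7 × (17 − 25) = 5.6 kt.
Corrected V ≈ 144.4 kt → 144 kt.

144 kt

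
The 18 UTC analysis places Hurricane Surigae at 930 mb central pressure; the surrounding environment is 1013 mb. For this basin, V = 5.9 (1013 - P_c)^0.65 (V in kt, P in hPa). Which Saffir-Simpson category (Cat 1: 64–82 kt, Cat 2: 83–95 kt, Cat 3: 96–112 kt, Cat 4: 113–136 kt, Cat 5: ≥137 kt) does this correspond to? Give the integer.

3

ΔP = 1013 − 930 = 83 mb.
V ≈ 5.9 × 83^0.65 = 5.9 × 17.68 ≈ 104 kt.
104 kt falls in the Category 3 band.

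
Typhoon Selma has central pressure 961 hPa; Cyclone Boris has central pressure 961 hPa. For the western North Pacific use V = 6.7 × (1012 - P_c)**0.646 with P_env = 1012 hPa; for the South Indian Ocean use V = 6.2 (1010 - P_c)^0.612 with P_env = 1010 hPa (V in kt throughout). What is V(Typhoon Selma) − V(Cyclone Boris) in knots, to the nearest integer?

18 kt

Typhoon Selma: ΔP = 51; V ≈ 6.7 × 51^0.646 ≈ 84.95 kt.
Cyclone Boris: ΔP = 49; V ≈ 6.2 × 49^0.612 ≈ 67.11 kt.
Difference ≈ 84.95 − 67.11 = 17.84 → 18 kt.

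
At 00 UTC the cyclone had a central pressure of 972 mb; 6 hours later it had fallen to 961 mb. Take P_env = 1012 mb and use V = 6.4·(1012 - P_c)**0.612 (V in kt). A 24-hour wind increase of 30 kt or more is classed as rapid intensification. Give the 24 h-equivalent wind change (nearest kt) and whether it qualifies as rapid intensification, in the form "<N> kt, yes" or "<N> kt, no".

V₁: ΔP = 40, V ≈ 6.4 × 40^0.612 ≈ 61.18 kt.
V₂: ΔP = 51, V ≈ 6.4 × 51^0.612 ≈ 70.99 kt.
ΔV over 6 h = 9.81 kt → 24 h equivalent = 9.81 × 24/6 ≈ 39.24 kt.
39 kt ≥ 30 kt ⇒ rapid intensification.

39 kt, yes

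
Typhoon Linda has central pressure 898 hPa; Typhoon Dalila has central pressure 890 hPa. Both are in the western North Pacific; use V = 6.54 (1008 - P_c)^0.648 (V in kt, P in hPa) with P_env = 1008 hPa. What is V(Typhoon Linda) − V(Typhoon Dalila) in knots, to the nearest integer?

Typhoon Linda: ΔP = 110; V ≈ 6.54 × 110^0.648 ≈ 137.53 kt.
Typhoon Dalila: ΔP = 118; V ≈ 6.54 × 118^0.648 ≈ 143.93 kt.
Difference ≈ 137.53 − 143.93 = -6.40 → -6 kt.

-6 kt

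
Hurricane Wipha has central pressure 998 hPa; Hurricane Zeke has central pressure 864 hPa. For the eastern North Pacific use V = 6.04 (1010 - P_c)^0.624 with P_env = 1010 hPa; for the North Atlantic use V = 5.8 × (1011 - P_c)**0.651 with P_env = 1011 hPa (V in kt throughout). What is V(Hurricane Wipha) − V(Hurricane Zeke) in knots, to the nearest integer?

-121 kt

Hurricane Wipha: ΔP = 12; V ≈ 6.04 × 12^0.624 ≈ 28.47 kt.
Hurricane Zeke: ΔP = 147; V ≈ 5.8 × 147^0.651 ≈ 149.40 kt.
Difference ≈ 28.47 − 149.40 = -120.93 → -121 kt.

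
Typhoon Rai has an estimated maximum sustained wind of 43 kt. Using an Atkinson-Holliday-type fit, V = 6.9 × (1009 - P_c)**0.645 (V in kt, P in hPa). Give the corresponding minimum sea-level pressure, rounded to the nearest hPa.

992 hPa

ΔP = (V / 6.9)^(1/0.645) = (43/6.9)^1.550.
43/6.9 = 6.232; 6.232^1.550 ≈ 17.06 hPa.
P_c = 1009 − 17.06 = 991.94 ≈ 992 hPa.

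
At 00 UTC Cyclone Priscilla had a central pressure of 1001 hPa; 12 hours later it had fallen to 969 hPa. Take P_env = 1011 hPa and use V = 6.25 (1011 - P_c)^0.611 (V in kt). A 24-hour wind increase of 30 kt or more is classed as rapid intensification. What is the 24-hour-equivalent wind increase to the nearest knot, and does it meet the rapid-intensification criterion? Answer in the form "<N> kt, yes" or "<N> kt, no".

72 kt, yes

V₁: ΔP = 10, V ≈ 6.25 × 10^0.611 ≈ 25.52 kt.
V₂: ΔP = 42, V ≈ 6.25 × 42^0.611 ≈ 61.33 kt.
ΔV over 12 h = 35.81 kt → 24 h equivalent = 35.81 × 24/12 ≈ 71.62 kt.
72 kt ≥ 30 kt ⇒ rapid intensification.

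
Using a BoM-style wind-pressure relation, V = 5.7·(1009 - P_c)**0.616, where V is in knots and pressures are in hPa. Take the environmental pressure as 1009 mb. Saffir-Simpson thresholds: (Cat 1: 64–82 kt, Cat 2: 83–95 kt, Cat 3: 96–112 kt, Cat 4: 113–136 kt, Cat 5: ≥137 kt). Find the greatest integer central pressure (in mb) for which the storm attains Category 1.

Category 1 begins at V = 64 kt.
Required ΔP = (64/5.7)^(1/0.616) = 11.228^1.623 ≈ 50.70 mb.
P_c ≤ 1009 − 50.70 = 958.30, so the highest integer P_c is 958 mb.

958 mb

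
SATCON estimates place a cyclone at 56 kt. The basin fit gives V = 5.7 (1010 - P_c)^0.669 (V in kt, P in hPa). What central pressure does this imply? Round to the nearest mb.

980 mb

ΔP = (V / 5.7)^(1/0.669) = (56/5.7)^1.495.
56/5.7 = 9.825; 9.825^1.495 ≈ 30.43 mb.
P_c = 1010 − 30.43 = 979.57 ≈ 980 mb.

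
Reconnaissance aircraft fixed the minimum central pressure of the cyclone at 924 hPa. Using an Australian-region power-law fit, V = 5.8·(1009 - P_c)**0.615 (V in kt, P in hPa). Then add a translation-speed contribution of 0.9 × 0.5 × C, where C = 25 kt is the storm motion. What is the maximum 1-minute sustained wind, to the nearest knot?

100 kt

ΔP = 1009 − 924 = 85 hPa.
85^0.615 ≈ 15.367.
V ≈ 5.8 × 15.367 ≈ 89.1 kt.
Translation term: 0.9 × 0.5 × 25 = 11.25 kt.
Corrected V ≈ 100.35 kt → 100 kt.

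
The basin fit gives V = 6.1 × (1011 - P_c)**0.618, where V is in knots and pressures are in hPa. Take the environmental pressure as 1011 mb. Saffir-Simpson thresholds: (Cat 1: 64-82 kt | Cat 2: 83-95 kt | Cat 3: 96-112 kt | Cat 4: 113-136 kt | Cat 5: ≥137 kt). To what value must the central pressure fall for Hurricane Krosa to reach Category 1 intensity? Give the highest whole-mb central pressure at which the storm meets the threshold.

966 mb

Category 1 begins at V = 64 kt.
Required ΔP = (64/6.1)^(1/0.618) = 10.492^1.618 ≈ 44.86 mb.
P_c ≤ 1011 − 44.86 = 966.14, so the highest integer P_c is 966 mb.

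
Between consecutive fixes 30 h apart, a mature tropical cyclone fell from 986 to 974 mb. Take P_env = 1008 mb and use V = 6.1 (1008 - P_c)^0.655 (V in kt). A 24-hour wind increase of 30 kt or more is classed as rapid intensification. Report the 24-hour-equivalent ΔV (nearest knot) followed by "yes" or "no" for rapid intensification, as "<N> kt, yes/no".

12 kt, no

V₁: ΔP = 22, V ≈ 6.1 × 22^0.655 ≈ 46.20 kt.
V₂: ΔP = 34, V ≈ 6.1 × 34^0.655 ≈ 61.44 kt.
ΔV over 30 h = 15.24 kt → 24 h equivalent = 15.24 × 24/30 ≈ 12.19 kt.
12 kt < 30 kt ⇒ not rapid intensification.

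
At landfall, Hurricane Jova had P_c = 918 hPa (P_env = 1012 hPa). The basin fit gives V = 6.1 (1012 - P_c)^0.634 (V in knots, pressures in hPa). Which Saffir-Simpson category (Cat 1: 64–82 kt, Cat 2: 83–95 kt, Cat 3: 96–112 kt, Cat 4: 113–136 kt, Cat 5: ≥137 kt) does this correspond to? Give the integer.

3

ΔP = 1012 − 918 = 94 hPa.
V ≈ 6.1 × 94^0.634 = 6.1 × 17.82 ≈ 109 kt.
109 kt falls in the Category 3 band.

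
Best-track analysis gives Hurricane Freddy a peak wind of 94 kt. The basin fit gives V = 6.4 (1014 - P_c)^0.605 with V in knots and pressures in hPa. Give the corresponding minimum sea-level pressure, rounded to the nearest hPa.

ΔP = (V / 6.4)^(1/0.605) = (94/6.4)^1.653.
94/6.4 = 14.688; 14.688^1.653 ≈ 84.89 hPa.
P_c = 1014 − 84.89 = 929.11 ≈ 929 hPa.

929 hPa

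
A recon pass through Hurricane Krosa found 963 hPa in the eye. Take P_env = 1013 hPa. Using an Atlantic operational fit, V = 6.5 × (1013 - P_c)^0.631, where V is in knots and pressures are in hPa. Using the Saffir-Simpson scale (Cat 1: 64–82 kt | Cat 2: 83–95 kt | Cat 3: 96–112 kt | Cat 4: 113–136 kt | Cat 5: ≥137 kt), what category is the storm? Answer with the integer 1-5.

1

ΔP = 1013 − 963 = 50 hPa.
V ≈ 6.5 × 50^0.631 = 6.5 × 11.80 ≈ 77 kt.
77 kt falls in the Category 1 band.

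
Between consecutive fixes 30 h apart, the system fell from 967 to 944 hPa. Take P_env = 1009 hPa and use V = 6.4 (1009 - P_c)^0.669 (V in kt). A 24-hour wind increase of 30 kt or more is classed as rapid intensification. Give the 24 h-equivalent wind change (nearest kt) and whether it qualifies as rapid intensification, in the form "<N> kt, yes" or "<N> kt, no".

V₁: ΔP = 42, V ≈ 6.4 × 42^0.669 ≈ 78.01 kt.
V₂: ΔP = 65, V ≈ 6.4 × 65^0.669 ≈ 104.48 kt.
ΔV over 30 h = 26.47 kt → 24 h equivalent = 26.47 × 24/30 ≈ 21.18 kt.
21 kt < 30 kt ⇒ not rapid intensification.

21 kt, no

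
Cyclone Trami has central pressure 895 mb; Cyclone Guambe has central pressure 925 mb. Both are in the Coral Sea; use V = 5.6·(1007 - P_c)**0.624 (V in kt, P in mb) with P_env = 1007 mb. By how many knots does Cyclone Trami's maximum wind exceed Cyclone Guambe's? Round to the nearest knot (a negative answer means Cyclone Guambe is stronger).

Cyclone Trami: ΔP = 112; V ≈ 5.6 × 112^0.624 ≈ 106.39 kt.
Cyclone Guambe: ΔP = 82; V ≈ 5.6 × 82^0.624 ≈ 87.58 kt.
Difference ≈ 106.39 − 87.58 = 18.81 → 19 kt.

19 kt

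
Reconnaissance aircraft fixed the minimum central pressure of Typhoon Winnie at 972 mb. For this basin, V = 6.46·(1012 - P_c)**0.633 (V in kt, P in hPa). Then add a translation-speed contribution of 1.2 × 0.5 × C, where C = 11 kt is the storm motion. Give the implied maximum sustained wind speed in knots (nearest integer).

ΔP = 1012 − 972 = 40 mb.
40^0.633 ≈ 10.330.
V ≈ 6.46 × 10.330 ≈ 66.7 kt.
Translation term: 1.2 × 0.5 × 11 = 6.6 kt.
Corrected V ≈ 73.3 kt → 73 kt.

73 kt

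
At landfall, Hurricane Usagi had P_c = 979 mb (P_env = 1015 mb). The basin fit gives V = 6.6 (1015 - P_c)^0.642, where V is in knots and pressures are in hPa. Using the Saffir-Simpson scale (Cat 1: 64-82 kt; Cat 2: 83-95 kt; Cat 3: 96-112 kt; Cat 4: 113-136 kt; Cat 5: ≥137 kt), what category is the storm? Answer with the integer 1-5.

ΔP = 1015 − 979 = 36 mb.
V ≈ 6.6 × 36^0.642 = 6.6 × 9.98 ≈ 66 kt.
66 kt falls in the Category 1 band.

1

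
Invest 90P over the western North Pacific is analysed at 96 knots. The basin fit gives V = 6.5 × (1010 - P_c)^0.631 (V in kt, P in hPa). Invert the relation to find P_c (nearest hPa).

ΔP = (V / 6.5)^(1/0.631) = (96/6.5)^1.585.
96/6.5 = 14.769; 14.769^1.585 ≈ 71.32 hPa.
P_c = 1010 − 71.32 = 938.68 ≈ 939 hPa.

939 hPa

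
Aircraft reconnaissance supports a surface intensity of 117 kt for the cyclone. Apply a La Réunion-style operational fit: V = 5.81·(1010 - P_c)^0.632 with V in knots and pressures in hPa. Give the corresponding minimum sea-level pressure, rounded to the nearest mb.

894 mb

ΔP = (V / 5.81)^(1/0.632) = (117/5.81)^1.582.
117/5.81 = 20.138; 20.138^1.582 ≈ 115.69 mb.
P_c = 1010 − 115.69 = 894.31 ≈ 894 mb.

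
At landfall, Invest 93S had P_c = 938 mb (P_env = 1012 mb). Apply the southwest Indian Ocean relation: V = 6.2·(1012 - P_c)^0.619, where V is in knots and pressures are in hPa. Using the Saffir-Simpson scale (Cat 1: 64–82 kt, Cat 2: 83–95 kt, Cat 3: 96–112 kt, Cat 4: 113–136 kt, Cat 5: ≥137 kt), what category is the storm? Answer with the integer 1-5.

ΔP = 1012 − 938 = 74 mb.
V ≈ 6.2 × 74^0.619 = 6.2 × 14.36 ≈ 89 kt.
89 kt falls in the Category 2 band.

2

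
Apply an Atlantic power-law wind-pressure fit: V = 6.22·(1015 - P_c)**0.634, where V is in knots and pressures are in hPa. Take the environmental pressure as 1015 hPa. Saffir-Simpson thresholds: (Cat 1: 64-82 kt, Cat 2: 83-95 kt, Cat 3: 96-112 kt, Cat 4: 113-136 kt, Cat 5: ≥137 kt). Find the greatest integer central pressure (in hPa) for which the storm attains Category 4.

Category 4 begins at V = 113 kt.
Required ΔP = (113/6.22)^(1/0.634) = 18.167^1.577 ≈ 96.89 hPa.
P_c ≤ 1015 − 96.89 = 918.11, so the highest integer P_c is 918 hPa.

918 hPa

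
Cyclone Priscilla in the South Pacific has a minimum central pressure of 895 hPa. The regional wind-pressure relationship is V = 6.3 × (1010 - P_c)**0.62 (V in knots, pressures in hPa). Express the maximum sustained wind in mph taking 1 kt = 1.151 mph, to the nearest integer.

ΔP = 1010 − 895 = 115 hPa.
V ≈ 6.3 × 115^0.62 = 6.3 × 18.951 ≈ 119.391 kt.
119.391 × 1.151 ≈ 137.42 mph → 137 mph.

137 mph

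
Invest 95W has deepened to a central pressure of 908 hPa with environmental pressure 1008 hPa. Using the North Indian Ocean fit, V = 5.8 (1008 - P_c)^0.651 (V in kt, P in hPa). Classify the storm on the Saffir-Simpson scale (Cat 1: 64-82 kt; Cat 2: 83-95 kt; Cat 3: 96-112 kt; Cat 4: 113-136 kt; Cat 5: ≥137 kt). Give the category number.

4

ΔP = 1008 − 908 = 100 hPa.
V ≈ 5.8 × 100^0.651 = 5.8 × 20.04 ≈ 116 kt.
116 kt falls in the Category 4 band.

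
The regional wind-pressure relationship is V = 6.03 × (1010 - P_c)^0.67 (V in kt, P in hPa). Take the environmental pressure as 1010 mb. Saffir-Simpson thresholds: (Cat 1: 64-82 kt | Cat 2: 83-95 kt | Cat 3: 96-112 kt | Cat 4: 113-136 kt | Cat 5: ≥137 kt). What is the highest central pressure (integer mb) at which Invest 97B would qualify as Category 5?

904 mb

Category 5 begins at V = 137 kt.
Required ΔP = (137/6.03)^(1/0.67) = 22.720^1.493 ≈ 105.80 mb.
P_c ≤ 1010 − 105.80 = 904.20, so the highest integer P_c is 904 mb.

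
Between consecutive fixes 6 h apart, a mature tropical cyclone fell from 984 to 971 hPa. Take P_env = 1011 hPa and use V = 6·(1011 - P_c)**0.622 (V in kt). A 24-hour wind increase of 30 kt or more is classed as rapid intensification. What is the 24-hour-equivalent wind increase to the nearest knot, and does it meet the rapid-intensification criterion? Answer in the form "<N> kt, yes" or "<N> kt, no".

V₁: ΔP = 27, V ≈ 6 × 27^0.622 ≈ 46.61 kt.
V₂: ΔP = 40, V ≈ 6 × 40^0.622 ≈ 59.52 kt.
ΔV over 6 h = 12.91 kt → 24 h equivalent = 12.91 × 24/6 ≈ 51.64 kt.
52 kt ≥ 30 kt ⇒ rapid intensification.

52 kt, yes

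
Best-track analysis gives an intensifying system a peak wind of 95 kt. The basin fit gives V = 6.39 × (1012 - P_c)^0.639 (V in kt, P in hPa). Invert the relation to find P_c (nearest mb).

ΔP = (V / 6.39)^(1/0.639) = (95/6.39)^1.565.
95/6.39 = 14.867; 14.867^1.565 ≈ 68.31 mb.
P_c = 1012 − 68.31 = 943.69 ≈ 944 mb.

944 mb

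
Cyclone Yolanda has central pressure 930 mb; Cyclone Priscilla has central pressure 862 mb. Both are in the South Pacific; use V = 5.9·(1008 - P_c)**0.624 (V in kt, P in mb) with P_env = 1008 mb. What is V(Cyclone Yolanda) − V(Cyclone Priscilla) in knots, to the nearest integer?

-43 kt

Cyclone Yolanda: ΔP = 78; V ≈ 5.9 × 78^0.624 ≈ 89.44 kt.
Cyclone Priscilla: ΔP = 146; V ≈ 5.9 × 146^0.624 ≈ 132.25 kt.
Difference ≈ 89.44 − 132.25 = -42.81 → -43 kt.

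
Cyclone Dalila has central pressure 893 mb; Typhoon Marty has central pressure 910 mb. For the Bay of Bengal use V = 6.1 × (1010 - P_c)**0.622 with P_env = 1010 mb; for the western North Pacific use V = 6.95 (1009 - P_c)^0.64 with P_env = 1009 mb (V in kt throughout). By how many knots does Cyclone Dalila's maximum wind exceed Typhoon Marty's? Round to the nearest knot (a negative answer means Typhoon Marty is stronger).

-14 kt

Cyclone Dalila: ΔP = 117; V ≈ 6.1 × 117^0.622 ≈ 117.96 kt.
Typhoon Marty: ΔP = 99; V ≈ 6.95 × 99^0.64 ≈ 131.58 kt.
Difference ≈ 117.96 − 131.58 = -13.62 → -14 kt.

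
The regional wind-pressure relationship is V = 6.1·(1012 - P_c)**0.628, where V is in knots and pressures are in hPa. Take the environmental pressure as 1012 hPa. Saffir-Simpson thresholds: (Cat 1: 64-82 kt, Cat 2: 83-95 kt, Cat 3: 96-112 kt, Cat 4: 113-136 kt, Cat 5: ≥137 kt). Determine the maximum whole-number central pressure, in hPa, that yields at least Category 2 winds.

948 hPa

Category 2 begins at V = 83 kt.
Required ΔP = (83/6.1)^(1/0.628) = 13.607^1.592 ≈ 63.88 hPa.
P_c ≤ 1012 − 63.88 = 948.12, so the highest integer P_c is 948 hPa.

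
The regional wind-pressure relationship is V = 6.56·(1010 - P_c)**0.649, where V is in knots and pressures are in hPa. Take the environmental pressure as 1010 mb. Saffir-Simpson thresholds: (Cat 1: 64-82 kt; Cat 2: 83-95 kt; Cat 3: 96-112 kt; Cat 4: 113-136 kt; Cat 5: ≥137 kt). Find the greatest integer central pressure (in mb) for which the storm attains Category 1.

Category 1 begins at V = 64 kt.
Required ΔP = (64/6.56)^(1/0.649) = 9.756^1.541 ≈ 33.44 mb.
P_c ≤ 1010 − 33.44 = 976.56, so the highest integer P_c is 976 mb.

976 mb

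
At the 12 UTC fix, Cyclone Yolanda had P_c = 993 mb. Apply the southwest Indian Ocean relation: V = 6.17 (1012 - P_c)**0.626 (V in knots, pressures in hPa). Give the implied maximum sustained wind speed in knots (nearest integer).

39 kt

ΔP = 1012 − 993 = 19 mb.
19^0.626 ≈ 6.317.
V ≈ 6.17 × 6.317 ≈ 39.0 kt.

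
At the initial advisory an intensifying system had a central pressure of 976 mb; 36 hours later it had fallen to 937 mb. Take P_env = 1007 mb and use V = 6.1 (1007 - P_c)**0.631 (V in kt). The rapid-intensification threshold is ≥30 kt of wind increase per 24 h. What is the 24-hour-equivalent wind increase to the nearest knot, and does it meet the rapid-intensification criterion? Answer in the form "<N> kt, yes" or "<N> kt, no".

24 kt, no

V₁: ΔP = 31, V ≈ 6.1 × 31^0.631 ≈ 53.26 kt.
V₂: ΔP = 70, V ≈ 6.1 × 70^0.631 ≈ 89.04 kt.
ΔV over 36 h = 35.78 kt → 24 h equivalent = 35.78 × 24/36 ≈ 23.85 kt.
24 kt < 30 kt ⇒ not rapid intensification.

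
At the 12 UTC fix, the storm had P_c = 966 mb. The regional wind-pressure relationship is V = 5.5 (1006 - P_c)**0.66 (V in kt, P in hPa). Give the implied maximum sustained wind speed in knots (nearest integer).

63 kt

ΔP = 1006 − 966 = 40 mb.
40^0.66 ≈ 11.412.
V ≈ 5.5 × 11.412 ≈ 62.8 kt.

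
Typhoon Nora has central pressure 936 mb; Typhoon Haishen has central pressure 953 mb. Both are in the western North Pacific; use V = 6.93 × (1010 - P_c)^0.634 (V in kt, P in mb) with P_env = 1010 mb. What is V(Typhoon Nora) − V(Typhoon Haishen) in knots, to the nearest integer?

16 kt

Typhoon Nora: ΔP = 74; V ≈ 6.93 × 74^0.634 ≈ 106.13 kt.
Typhoon Haishen: ΔP = 57; V ≈ 6.93 × 57^0.634 ≈ 89.94 kt.
Difference ≈ 106.13 − 89.94 = 16.19 → 16 kt.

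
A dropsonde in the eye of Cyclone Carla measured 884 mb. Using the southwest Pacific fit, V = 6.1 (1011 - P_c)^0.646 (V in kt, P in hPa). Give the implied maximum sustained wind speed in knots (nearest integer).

139 kt

ΔP = 1011 − 884 = 127 mb.
127^0.646 ≈ 22.859.
V ≈ 6.1 × 22.859 ≈ 139.4 kt.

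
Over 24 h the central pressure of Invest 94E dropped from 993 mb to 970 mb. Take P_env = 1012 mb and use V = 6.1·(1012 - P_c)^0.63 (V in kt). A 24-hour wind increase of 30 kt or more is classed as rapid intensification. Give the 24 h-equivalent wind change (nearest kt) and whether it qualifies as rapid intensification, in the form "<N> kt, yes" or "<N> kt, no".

V₁: ΔP = 19, V ≈ 6.1 × 19^0.63 ≈ 38.99 kt.
V₂: ΔP = 42, V ≈ 6.1 × 42^0.63 ≈ 64.27 kt.
ΔV over 24 h = 25.28 kt → 24 h equivalent = 25.28 × 24/24 ≈ 25.28 kt.
25 kt < 30 kt ⇒ not rapid intensification.

25 kt, no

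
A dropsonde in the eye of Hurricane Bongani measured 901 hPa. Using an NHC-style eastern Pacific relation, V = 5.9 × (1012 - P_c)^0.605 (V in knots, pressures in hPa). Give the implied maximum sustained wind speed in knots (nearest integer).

102 kt

ΔP = 1012 − 901 = 111 hPa.
111^0.605 ≈ 17.275.
V ≈ 5.9 × 17.275 ≈ 101.9 kt.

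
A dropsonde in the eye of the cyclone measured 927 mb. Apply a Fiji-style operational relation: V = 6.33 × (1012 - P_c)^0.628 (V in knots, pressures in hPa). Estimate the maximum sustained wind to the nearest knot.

ΔP = 1012 − 927 = 85 mb.
85^0.628 ≈ 16.281.
V ≈ 6.33 × 16.281 ≈ 103.1 kt.

103 kt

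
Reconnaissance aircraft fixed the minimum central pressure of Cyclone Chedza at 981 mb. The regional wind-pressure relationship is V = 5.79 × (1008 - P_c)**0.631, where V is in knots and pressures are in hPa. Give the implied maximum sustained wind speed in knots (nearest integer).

ΔP = 1008 − 981 = 27 mb.
27^0.631 ≈ 8.002.
V ≈ 5.79 × 8.002 ≈ 46.3 kt.

46 kt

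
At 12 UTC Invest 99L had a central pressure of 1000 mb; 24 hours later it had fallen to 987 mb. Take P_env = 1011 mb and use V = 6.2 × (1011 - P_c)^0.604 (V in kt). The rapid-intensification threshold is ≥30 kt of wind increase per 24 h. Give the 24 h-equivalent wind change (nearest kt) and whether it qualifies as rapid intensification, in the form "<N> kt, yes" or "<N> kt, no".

V₁: ΔP = 11, V ≈ 6.2 × 11^0.604 ≈ 26.39 kt.
V₂: ΔP = 24, V ≈ 6.2 × 24^0.604 ≈ 42.27 kt.
ΔV over 24 h = 15.88 kt → 24 h equivalent = 15.88 × 24/24 ≈ 15.88 kt.
16 kt < 30 kt ⇒ not rapid intensification.

16 kt, no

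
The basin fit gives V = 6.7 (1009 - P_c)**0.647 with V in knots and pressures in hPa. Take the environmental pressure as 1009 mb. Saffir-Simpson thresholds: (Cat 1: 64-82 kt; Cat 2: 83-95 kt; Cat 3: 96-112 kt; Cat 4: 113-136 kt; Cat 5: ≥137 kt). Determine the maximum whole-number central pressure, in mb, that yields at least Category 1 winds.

Category 1 begins at V = 64 kt.
Required ΔP = (64/6.7)^(1/0.647) = 9.552^1.546 ≈ 32.72 mb.
P_c ≤ 1009 − 32.72 = 976.28, so the highest integer P_c is 976 mb.

976 mb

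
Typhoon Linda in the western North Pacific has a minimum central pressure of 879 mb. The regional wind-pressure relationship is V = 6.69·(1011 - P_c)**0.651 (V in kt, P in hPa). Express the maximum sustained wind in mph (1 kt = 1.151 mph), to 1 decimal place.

184.9 mph

ΔP = 1011 − 879 = 132 mb.
V ≈ 6.69 × 132^0.651 = 6.69 × 24.016 ≈ 160.664 kt.
160.664 × 1.151 ≈ 184.92 mph → 184.9 mph.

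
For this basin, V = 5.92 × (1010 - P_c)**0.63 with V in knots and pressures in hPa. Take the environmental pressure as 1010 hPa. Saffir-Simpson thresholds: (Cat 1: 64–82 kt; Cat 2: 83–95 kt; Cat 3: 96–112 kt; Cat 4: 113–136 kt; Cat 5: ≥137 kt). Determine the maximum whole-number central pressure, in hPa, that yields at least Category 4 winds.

Category 4 begins at V = 113 kt.
Required ΔP = (113/5.92)^(1/0.63) = 19.088^1.587 ≈ 107.88 hPa.
P_c ≤ 1010 − 107.88 = 902.12, so the highest integer P_c is 902 hPa.

902 hPa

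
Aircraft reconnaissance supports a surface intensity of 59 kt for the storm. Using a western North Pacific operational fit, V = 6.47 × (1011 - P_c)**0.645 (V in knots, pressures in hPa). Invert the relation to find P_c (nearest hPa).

ΔP = (V / 6.47)^(1/0.645) = (59/6.47)^1.550.
59/6.47 = 9.119; 9.119^1.550 ≈ 30.78 hPa.
P_c = 1011 − 30.78 = 980.22 ≈ 980 hPa.

980 hPa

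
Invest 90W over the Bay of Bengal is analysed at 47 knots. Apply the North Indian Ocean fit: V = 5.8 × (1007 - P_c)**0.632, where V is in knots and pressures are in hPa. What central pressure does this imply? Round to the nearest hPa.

ΔP = (V / 5.8)^(1/0.632) = (47/5.8)^1.582.
47/5.8 = 8.103; 8.103^1.582 ≈ 27.40 hPa.
P_c = 1007 − 27.40 = 979.60 ≈ 980 hPa.

980 hPa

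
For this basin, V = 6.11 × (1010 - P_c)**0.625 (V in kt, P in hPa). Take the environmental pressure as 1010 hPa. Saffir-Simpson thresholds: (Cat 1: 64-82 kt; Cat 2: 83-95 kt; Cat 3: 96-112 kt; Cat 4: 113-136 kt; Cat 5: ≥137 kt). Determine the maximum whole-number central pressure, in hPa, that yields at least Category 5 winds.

865 hPa

Category 5 begins at V = 137 kt.
Required ΔP = (137/6.11)^(1/0.625) = 22.422^1.600 ≈ 144.91 hPa.
P_c ≤ 1010 − 144.91 = 865.09, so the highest integer P_c is 865 hPa.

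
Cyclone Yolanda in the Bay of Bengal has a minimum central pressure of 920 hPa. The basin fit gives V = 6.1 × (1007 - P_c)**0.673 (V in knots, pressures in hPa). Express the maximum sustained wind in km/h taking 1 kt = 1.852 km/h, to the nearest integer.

228 km/h

ΔP = 1007 − 920 = 87 hPa.
V ≈ 6.1 × 87^0.673 = 6.1 × 20.197 ≈ 123.204 kt.
123.204 × 1.852 ≈ 228.17 km/h → 228 km/h.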